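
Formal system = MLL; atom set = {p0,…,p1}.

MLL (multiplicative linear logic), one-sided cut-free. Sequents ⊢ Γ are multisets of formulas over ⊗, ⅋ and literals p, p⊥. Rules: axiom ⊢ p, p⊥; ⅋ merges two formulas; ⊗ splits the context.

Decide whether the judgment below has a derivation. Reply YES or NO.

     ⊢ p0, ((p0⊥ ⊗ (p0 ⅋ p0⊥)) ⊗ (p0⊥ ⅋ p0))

Proof tree:
[⊗]  ⊢ p0, ((p0⊥ ⊗ (p0 ⅋ p0⊥)) ⊗ (p0⊥ ⅋ p0))
  [⊗]  ⊢ p0, (p0⊥ ⊗ (p0 ⅋ p0⊥))
    [Ax]  ⊢ p0, p0⊥
    [⅋]  ⊢ (p0 ⅋ p0⊥)
      [Ax]  ⊢ p0, p0⊥
  [⅋]  ⊢ (p0⊥ ⅋ p0)
    [Ax]  ⊢ p0, p0⊥

Result: YES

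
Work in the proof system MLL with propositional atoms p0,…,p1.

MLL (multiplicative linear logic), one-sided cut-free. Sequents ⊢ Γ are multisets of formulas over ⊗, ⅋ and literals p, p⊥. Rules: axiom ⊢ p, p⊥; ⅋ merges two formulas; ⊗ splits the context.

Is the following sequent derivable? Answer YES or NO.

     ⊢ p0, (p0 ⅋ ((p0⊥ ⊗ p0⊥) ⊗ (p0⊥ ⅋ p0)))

Proof tree:
[⅋]  ⊢ p0, (p0 ⅋ ((p0⊥ ⊗ p0⊥) ⊗ (p0⊥ ⅋ p0)))
  [⊗]  ⊢ p0, p0, ((p0⊥ ⊗ p0⊥) ⊗ (p0⊥ ⅋ p0))
    [⊗]  ⊢ p0, p0, (p0⊥ ⊗ p0⊥)
      [Ax]  ⊢ p0, p0⊥
      [Ax]  ⊢ p0, p0⊥
    [⅋]  ⊢ (p0⊥ ⅋ p0)
      [Ax]  ⊢ p0, p0⊥

Result: YES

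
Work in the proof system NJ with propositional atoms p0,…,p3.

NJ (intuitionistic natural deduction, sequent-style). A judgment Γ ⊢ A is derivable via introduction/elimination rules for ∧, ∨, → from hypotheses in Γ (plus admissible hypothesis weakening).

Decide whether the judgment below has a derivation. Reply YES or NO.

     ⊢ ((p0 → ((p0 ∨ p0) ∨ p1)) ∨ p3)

Proof tree:
[∨I₁]  ⊢ ((p0 → ((p0 ∨ p0) ∨ p1)) ∨ p3)
  [→I]  ⊢ (p0 → ((p0 ∨ p0) ∨ p1))
    [∨I₁] p0 ⊢ ((p0 ∨ p0) ∨ p1)
      [∨I₂] p0 ⊢ (p0 ∨ p0)
        [Ax] p0 ⊢ p0

Result: YES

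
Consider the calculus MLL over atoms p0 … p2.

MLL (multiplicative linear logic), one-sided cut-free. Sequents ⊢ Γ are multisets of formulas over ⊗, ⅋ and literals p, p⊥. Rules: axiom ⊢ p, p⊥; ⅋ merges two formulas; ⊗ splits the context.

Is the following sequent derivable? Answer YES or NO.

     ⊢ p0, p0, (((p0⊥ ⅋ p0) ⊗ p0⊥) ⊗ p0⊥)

Proof tree:
[⊗]  ⊢ p0, p0, (((p0⊥ ⅋ p0) ⊗ p0⊥) ⊗ p0⊥)
  [⊗]  ⊢ p0, ((p0⊥ ⅋ p0) ⊗ p0⊥)
    [⅋]  ⊢ (p0⊥ ⅋ p0)
      [Ax]  ⊢ p0, p0⊥
    [Ax]  ⊢ p0, p0⊥
  [Ax]  ⊢ p0, p0⊥

Result: YES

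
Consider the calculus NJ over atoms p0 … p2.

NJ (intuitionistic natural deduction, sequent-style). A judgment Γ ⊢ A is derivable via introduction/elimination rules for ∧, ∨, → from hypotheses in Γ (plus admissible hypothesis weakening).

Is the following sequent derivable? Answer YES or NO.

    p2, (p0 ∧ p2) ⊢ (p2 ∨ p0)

Derivation (root first):
[∨I₁] p2, (p0 ∧ p2) ⊢ (p2 ∨ p0)
  [Wk] p2, (p0 ∧ p2) ⊢ p2
    [Ax] p2 ⊢ p2

Result: YES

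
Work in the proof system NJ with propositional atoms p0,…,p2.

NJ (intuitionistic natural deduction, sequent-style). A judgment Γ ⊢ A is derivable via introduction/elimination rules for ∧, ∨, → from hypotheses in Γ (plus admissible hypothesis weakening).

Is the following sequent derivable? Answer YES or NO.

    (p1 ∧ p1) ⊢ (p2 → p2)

Proof tree:
[Wk] (p1 ∧ p1) ⊢ (p2 → p2)
  [→I]  ⊢ (p2 → p2)
    [Ax] p2 ⊢ p2

Result: YES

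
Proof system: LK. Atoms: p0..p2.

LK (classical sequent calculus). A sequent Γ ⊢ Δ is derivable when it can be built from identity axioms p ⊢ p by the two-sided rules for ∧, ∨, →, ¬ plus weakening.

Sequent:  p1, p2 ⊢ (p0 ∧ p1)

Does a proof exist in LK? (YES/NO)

Enumerate valuations to refute Γ ⊢ Δ:
  v=000: Γ:[p1=F, p2=F] Δ:[(p0 ∧ p1)=F] refutes=False
  v=001: Γ:[p1=F, p2=T] Δ:[(p0 ∧ p1)=F] refutes=False
  v=010: Γ:[p1=T, p2=F] Δ:[(p0 ∧ p1)=F] refutes=False
  v=011: Γ:[p1=T, p2=T] Δ:[(p0 ∧ p1)=F] refutes=True  ← countermodel

Result: NO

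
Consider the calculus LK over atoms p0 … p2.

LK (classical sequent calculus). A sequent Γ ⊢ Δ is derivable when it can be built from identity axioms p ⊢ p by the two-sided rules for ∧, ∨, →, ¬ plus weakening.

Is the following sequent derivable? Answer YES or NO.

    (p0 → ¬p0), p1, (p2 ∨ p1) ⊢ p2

Search for a countermodel by truth-table:
  v=000: Γ:[(p0 → ¬p0)=T, p1=F, (p2 ∨ p1)=F] Δ:[p2=F] refutes=False
  v=001: Γ:[(p0 → ¬p0)=T, p1=F, (p2 ∨ p1)=T] Δ:[p2=T] refutes=False
  v=010: Γ:[(p0 → ¬p0)=T, p1=T, (p2 ∨ p1)=T] Δ:[p2=F] refutes=True  ← countermodel

Result: NO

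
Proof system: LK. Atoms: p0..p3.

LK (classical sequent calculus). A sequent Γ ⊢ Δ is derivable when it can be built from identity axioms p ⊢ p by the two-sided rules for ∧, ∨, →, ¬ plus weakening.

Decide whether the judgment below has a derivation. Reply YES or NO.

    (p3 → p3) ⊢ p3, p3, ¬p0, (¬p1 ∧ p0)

Truth-table refutation:
  v=0000: Γ:[(p3 → p3)=T] Δ:[p3=F, p3=F, ¬p0=T, (¬p1 ∧ p0)=F] refutes=False
  v=0001: Γ:[(p3 → p3)=T] Δ:[p3=T, p3=T, ¬p0=T, (¬p1 ∧ p0)=F] refutes=False
  v=0010: Γ:[(p3 → p3)=T] Δ:[p3=F, p3=F, ¬p0=T, (¬p1 ∧ p0)=F] refutes=False
  v=0011: Γ:[(p3 → p3)=T] Δ:[p3=T, p3=T, ¬p0=T, (¬p1 ∧ p0)=F] refutes=False
  v=0100: Γ:[(p3 → p3)=T] Δ:[p3=F, p3=F, ¬p0=T, (¬p1 ∧ p0)=F] refutes=False
  v=0101: Γ:[(p3 → p3)=T] Δ:[p3=T, p3=T, ¬p0=T, (¬p1 ∧ p0)=F] refutes=False
  v=0110: Γ:[(p3 → p3)=T] Δ:[p3=F, p3=F, ¬p0=T, (¬p1 ∧ p0)=F] refutes=False
  v=0111: Γ:[(p3 → p3)=T] Δ:[p3=T, p3=T, ¬p0=T, (¬p1 ∧ p0)=F] refutes=False
  v=1000: Γ:[(p3 → p3)=T] Δ:[p3=F, p3=F, ¬p0=F, (¬p1 ∧ p0)=T] refutes=False
  v=1001: Γ:[(p3 → p3)=T] Δ:[p3=T, p3=T, ¬p0=F, (¬p1 ∧ p0)=T] refutes=False
  v=1010: Γ:[(p3 → p3)=T] Δ:[p3=F, p3=F, ¬p0=F, (¬p1 ∧ p0)=T] refutes=False
  v=1011: Γ:[(p3 → p3)=T] Δ:[p3=T, p3=T, ¬p0=F, (¬p1 ∧ p0)=T] refutes=False
  v=1100: Γ:[(p3 → p3)=T] Δ:[p3=F, p3=F, ¬p0=F, (¬p1 ∧ p0)=F] refutes=True  ← countermodel

Result: NO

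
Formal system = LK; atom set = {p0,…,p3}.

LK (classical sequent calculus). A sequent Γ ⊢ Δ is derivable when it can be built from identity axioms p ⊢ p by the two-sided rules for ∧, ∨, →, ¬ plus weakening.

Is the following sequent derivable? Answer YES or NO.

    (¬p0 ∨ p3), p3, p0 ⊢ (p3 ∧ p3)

Derivation trace:
[∧R] (¬p0 ∨ p3), p3, p0 ⊢ (p3 ∧ p3)
  [Ax] p3 ⊢ p3
  [∨L] p0, (¬p0 ∨ p3) ⊢ p3
    [¬L] p0, ¬p0 ⊢ 
      [Ax] p0 ⊢ p0
    [Ax] p3 ⊢ p3

Result: YES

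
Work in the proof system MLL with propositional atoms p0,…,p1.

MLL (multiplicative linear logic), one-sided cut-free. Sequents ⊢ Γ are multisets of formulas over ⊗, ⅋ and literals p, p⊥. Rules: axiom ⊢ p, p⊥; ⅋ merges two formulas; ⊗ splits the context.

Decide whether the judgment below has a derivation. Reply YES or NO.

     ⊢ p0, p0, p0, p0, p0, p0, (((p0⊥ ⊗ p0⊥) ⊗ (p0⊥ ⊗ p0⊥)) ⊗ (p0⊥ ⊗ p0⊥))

Proof tree:
[⊗]  ⊢ p0, p0, p0, p0, p0, p0, (((p0⊥ ⊗ p0⊥) ⊗ (p0⊥ ⊗ p0⊥)) ⊗ (p0⊥ ⊗ p0⊥))
  [⊗]  ⊢ p0, p0, p0, p0, ((p0⊥ ⊗ p0⊥) ⊗ (p0⊥ ⊗ p0⊥))
    [⊗]  ⊢ p0, p0, (p0⊥ ⊗ p0⊥)
      [Ax]  ⊢ p0, p0⊥
      [Ax]  ⊢ p0, p0⊥
    [⊗]  ⊢ p0, p0, (p0⊥ ⊗ p0⊥)
      [Ax]  ⊢ p0, p0⊥
      [Ax]  ⊢ p0, p0⊥
  [⊗]  ⊢ p0, p0, (p0⊥ ⊗ p0⊥)
    [Ax]  ⊢ p0, p0⊥
    [Ax]  ⊢ p0, p0⊥

Result: YES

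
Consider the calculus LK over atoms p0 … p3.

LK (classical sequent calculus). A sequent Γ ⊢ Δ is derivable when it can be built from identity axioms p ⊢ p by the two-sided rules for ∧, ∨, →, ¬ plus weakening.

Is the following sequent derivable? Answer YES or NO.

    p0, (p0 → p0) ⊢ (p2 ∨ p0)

Derivation trace:
[→L] p0, (p0 → p0) ⊢ (p2 ∨ p0)
  [Ax] p0 ⊢ p0
  [∨R] p0 ⊢ (p2 ∨ p0)
    [WR] p0 ⊢ p0, p2
      [Ax] p0 ⊢ p0

Result: YES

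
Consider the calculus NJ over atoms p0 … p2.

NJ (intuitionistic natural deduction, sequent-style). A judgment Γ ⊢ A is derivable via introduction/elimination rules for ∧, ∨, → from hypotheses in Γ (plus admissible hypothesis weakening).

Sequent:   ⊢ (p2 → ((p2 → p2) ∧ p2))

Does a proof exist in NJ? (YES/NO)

Derivation trace:
[→I]  ⊢ (p2 → ((p2 → p2) ∧ p2))
  [∧I] p2 ⊢ ((p2 → p2) ∧ p2)
    [→I]  ⊢ (p2 → p2)
      [Ax] p2 ⊢ p2
    [Ax] p2 ⊢ p2

Result: YES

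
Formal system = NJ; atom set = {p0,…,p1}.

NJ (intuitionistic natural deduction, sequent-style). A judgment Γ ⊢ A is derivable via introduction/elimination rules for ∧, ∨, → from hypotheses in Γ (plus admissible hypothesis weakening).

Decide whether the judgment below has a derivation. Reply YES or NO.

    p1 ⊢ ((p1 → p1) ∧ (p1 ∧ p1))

Proof tree:
[∧I] p1 ⊢ ((p1 → p1) ∧ (p1 ∧ p1))
  [→I]  ⊢ (p1 → p1)
    [Ax] p1 ⊢ p1
  [∧I] p1 ⊢ (p1 ∧ p1)
    [Ax] p1 ⊢ p1
    [Ax] p1 ⊢ p1

Result: YES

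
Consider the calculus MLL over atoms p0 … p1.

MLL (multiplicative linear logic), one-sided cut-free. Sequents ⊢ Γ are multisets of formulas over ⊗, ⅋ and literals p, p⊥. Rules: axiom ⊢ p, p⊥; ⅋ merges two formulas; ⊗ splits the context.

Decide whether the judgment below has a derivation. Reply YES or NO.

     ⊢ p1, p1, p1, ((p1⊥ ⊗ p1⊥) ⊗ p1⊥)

Proof tree:
[⊗]  ⊢ p1, p1, p1, ((p1⊥ ⊗ p1⊥) ⊗ p1⊥)
  [⊗]  ⊢ p1, p1, (p1⊥ ⊗ p1⊥)
    [Ax]  ⊢ p1, p1⊥
    [Ax]  ⊢ p1, p1⊥
  [Ax]  ⊢ p1, p1⊥

Result: YES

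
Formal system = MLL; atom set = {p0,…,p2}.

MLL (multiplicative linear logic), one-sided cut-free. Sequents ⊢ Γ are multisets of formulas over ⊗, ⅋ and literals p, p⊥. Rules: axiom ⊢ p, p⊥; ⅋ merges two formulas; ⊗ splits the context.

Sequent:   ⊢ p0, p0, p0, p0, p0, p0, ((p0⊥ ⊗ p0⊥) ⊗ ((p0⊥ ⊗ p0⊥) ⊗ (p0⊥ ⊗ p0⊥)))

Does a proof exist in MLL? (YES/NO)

Derivation (root first):
[⊗]  ⊢ p0, p0, p0, p0, p0, p0, ((p0⊥ ⊗ p0⊥) ⊗ ((p0⊥ ⊗ p0⊥) ⊗ (p0⊥ ⊗ p0⊥)))
  [⊗]  ⊢ p0, p0, (p0⊥ ⊗ p0⊥)
    [Ax]  ⊢ p0, p0⊥
    [Ax]  ⊢ p0, p0⊥
  [⊗]  ⊢ p0, p0, p0, p0, ((p0⊥ ⊗ p0⊥) ⊗ (p0⊥ ⊗ p0⊥))
    [⊗]  ⊢ p0, p0, (p0⊥ ⊗ p0⊥)
      [Ax]  ⊢ p0, p0⊥
      [Ax]  ⊢ p0, p0⊥
    [⊗]  ⊢ p0, p0, (p0⊥ ⊗ p0⊥)
      [Ax]  ⊢ p0, p0⊥
      [Ax]  ⊢ p0, p0⊥

Result: YES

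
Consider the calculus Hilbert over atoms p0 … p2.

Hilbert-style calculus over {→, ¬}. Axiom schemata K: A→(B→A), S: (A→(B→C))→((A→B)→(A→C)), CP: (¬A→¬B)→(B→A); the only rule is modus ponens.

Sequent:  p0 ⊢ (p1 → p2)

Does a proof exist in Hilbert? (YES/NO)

Truth-table refutation:
  v=000: Γ:[p0=F] Δ:[(p1 → p2)=T] refutes=False
  v=001: Γ:[p0=F] Δ:[(p1 → p2)=T] refutes=False
  v=010: Γ:[p0=F] Δ:[(p1 → p2)=F] refutes=False
  v=011: Γ:[p0=F] Δ:[(p1 → p2)=T] refutes=False
  v=100: Γ:[p0=T] Δ:[(p1 → p2)=T] refutes=False
  v=101: Γ:[p0=T] Δ:[(p1 → p2)=T] refutes=False
  v=110: Γ:[p0=T] Δ:[(p1 → p2)=F] refutes=True  ← countermodel

Result: NO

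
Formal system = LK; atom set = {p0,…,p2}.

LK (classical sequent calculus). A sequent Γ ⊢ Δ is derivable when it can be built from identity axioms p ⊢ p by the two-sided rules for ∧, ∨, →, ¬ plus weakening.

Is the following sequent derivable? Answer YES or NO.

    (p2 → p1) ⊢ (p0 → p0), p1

Derivation trace:
[→L] (p2 → p1) ⊢ (p0 → p0), p1
  [WR]  ⊢ (p0 → p0), p2
    [→R]  ⊢ (p0 → p0)
      [Ax] p0 ⊢ p0
  [WR] p1 ⊢ p1, p1
    [Ax] p1 ⊢ p1

Result: YES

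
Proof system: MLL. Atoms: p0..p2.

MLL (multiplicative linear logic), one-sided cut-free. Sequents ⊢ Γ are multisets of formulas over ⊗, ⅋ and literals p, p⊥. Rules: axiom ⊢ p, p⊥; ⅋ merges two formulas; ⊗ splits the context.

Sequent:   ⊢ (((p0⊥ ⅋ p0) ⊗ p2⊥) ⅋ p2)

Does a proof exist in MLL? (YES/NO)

Derivation (root first):
[⅋]  ⊢ (((p0⊥ ⅋ p0) ⊗ p2⊥) ⅋ p2)
  [⊗]  ⊢ p2, ((p0⊥ ⅋ p0) ⊗ p2⊥)
    [⅋]  ⊢ (p0⊥ ⅋ p0)
      [Ax]  ⊢ p0, p0⊥
    [Ax]  ⊢ p2, p2⊥

Result: YES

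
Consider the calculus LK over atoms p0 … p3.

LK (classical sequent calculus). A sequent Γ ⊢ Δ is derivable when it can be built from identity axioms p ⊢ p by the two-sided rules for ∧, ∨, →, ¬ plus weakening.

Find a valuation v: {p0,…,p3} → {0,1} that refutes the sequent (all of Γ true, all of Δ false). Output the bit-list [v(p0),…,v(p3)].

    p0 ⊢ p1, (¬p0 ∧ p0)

Truth-table refutation:
  v=0000: Γ:[p0=F] Δ:[p1=F, (¬p0 ∧ p0)=F] refutes=False
  v=0001: Γ:[p0=F] Δ:[p1=F, (¬p0 ∧ p0)=F] refutes=False
  v=0010: Γ:[p0=F] Δ:[p1=F, (¬p0 ∧ p0)=F] refutes=False
  v=0011: Γ:[p0=F] Δ:[p1=F, (¬p0 ∧ p0)=F] refutes=False
  v=0100: Γ:[p0=F] Δ:[p1=T, (¬p0 ∧ p0)=F] refutes=False
  v=0101: Γ:[p0=F] Δ:[p1=T, (¬p0 ∧ p0)=F] refutes=False
  v=0110: Γ:[p0=F] Δ:[p1=T, (¬p0 ∧ p0)=F] refutes=False
  v=0111: Γ:[p0=F] Δ:[p1=T, (¬p0 ∧ p0)=F] refutes=False
  v=1000: Γ:[p0=T] Δ:[p1=F, (¬p0 ∧ p0)=F] refutes=True  ← countermodel

Result: [1, 0, 0, 0]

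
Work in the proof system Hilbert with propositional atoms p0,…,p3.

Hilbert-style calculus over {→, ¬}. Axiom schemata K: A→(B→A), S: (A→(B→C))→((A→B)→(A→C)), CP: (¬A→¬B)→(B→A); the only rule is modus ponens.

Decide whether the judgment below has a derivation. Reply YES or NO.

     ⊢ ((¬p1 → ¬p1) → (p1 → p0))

Search for a countermodel by truth-table:
  v=0000: Γ:[] Δ:[((¬p1 → ¬p1) → (p1 → p0))=T] refutes=False
  v=0001: Γ:[] Δ:[((¬p1 → ¬p1) → (p1 → p0))=T] refutes=False
  v=0010: Γ:[] Δ:[((¬p1 → ¬p1) → (p1 → p0))=T] refutes=False
  v=0011: Γ:[] Δ:[((¬p1 → ¬p1) → (p1 → p0))=T] refutes=False
  v=0100: Γ:[] Δ:[((¬p1 → ¬p1) → (p1 → p0))=F] refutes=True  ← countermodel

Result: NO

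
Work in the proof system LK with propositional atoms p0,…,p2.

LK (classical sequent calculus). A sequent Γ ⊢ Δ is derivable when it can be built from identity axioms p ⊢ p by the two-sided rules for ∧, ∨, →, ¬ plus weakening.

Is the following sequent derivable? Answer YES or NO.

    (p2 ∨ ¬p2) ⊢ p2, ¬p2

Derivation trace:
[¬R] (p2 ∨ ¬p2) ⊢ p2, ¬p2
  [∨L] p2, (p2 ∨ ¬p2) ⊢ p2
    [Ax] p2 ⊢ p2
    [¬L] p2, ¬p2 ⊢ 
      [Ax] p2 ⊢ p2

Result: YES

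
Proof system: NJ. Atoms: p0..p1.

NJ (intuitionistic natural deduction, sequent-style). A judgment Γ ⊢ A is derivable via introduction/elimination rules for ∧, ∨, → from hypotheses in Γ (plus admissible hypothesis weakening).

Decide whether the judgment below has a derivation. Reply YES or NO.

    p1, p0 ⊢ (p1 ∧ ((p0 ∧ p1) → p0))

Derivation trace:
[∧I] p1, p0 ⊢ (p1 ∧ ((p0 ∧ p1) → p0))
  [Ax] p1 ⊢ p1
  [→I] p0 ⊢ ((p0 ∧ p1) → p0)
    [Wk] p0, (p0 ∧ p1) ⊢ p0
      [Ax] p0 ⊢ p0

Result: YES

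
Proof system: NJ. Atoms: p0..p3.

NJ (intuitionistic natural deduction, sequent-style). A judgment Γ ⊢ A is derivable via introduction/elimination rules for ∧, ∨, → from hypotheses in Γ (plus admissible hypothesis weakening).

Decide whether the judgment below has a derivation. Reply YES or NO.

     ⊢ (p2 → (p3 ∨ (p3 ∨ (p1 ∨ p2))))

Derivation (root first):
[→I]  ⊢ (p2 → (p3 ∨ (p3 ∨ (p1 ∨ p2))))
  [∨I₂] p2 ⊢ (p3 ∨ (p3 ∨ (p1 ∨ p2)))
    [∨I₂] p2 ⊢ (p3 ∨ (p1 ∨ p2))
      [∨I₂] p2 ⊢ (p1 ∨ p2)
        [Ax] p2 ⊢ p2

Result: YES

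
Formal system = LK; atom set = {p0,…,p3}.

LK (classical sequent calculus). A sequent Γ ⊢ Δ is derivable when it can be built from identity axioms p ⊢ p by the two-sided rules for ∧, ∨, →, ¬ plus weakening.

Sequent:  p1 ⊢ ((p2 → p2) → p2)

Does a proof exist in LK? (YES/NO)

Enumerate valuations to refute Γ ⊢ Δ:
  v=0000: Γ:[p1=F] Δ:[((p2 → p2) → p2)=F] refutes=False
  v=0001: Γ:[p1=F] Δ:[((p2 → p2) → p2)=F] refutes=False
  v=0010: Γ:[p1=F] Δ:[((p2 → p2) → p2)=T] refutes=False
  v=0011: Γ:[p1=F] Δ:[((p2 → p2) → p2)=T] refutes=False
  v=0100: Γ:[p1=T] Δ:[((p2 → p2) → p2)=F] refutes=True  ← countermodel

Result: NO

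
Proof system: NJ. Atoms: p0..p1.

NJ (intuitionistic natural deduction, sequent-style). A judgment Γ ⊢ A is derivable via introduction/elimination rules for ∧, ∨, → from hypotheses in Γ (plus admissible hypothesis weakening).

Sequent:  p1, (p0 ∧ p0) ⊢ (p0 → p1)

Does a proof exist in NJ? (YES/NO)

Derivation trace:
[Wk] p1, (p0 ∧ p0) ⊢ (p0 → p1)
  [→I] p1 ⊢ (p0 → p1)
    [Wk] p1, p0 ⊢ p1
      [Ax] p1 ⊢ p1

Result: YES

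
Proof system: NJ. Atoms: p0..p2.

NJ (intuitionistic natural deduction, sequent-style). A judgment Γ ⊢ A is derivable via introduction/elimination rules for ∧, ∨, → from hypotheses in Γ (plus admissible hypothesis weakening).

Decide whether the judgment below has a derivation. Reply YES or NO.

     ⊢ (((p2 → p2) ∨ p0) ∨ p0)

Proof tree:
[∨I₁]  ⊢ (((p2 → p2) ∨ p0) ∨ p0)
  [∨I₁]  ⊢ ((p2 → p2) ∨ p0)
    [→I]  ⊢ (p2 → p2)
      [Ax] p2 ⊢ p2

Result: YES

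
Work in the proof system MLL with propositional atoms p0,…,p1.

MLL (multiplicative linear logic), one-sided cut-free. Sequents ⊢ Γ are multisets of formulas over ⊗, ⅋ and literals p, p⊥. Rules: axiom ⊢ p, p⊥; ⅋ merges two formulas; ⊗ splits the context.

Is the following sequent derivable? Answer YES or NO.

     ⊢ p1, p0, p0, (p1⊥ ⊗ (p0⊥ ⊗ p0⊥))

Proof tree:
[⊗]  ⊢ p1, p0, p0, (p1⊥ ⊗ (p0⊥ ⊗ p0⊥))
  [Ax]  ⊢ p1, p1⊥
  [⊗]  ⊢ p0, p0, (p0⊥ ⊗ p0⊥)
    [Ax]  ⊢ p0, p0⊥
    [Ax]  ⊢ p0, p0⊥

Result: YES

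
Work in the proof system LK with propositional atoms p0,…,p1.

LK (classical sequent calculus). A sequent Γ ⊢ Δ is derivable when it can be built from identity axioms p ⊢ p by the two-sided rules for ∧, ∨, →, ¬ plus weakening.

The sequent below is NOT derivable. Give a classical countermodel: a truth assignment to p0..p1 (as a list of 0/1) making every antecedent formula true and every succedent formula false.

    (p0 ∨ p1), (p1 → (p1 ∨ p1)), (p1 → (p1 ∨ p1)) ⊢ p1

Search for a countermodel by truth-table:
  v=00: Γ:[(p0 ∨ p1)=F, (p1 → (p1 ∨ p1))=T, (p1 → (p1 ∨ p1))=T] Δ:[p1=F] refutes=False
  v=01: Γ:[(p0 ∨ p1)=T, (p1 → (p1 ∨ p1))=T, (p1 → (p1 ∨ p1))=T] Δ:[p1=T] refutes=False
  v=10: Γ:[(p0 ∨ p1)=T, (p1 → (p1 ∨ p1))=T, (p1 → (p1 ∨ p1))=T] Δ:[p1=F] refutes=True  ← countermodel

Result: [1, 0]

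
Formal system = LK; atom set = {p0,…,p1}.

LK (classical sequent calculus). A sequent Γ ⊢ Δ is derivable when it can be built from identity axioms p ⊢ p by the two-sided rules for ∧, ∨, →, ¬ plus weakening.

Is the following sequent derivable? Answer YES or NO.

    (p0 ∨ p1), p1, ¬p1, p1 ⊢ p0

Proof tree:
[WL] (p0 ∨ p1), p1, ¬p1, p1 ⊢ p0
  [¬L] (p0 ∨ p1), p1, ¬p1 ⊢ p0
    [WL] (p0 ∨ p1), p1 ⊢ p1, p0
      [∨L] (p0 ∨ p1) ⊢ p1, p0
        [Ax] p0 ⊢ p0
        [Ax] p1 ⊢ p1

Result: YES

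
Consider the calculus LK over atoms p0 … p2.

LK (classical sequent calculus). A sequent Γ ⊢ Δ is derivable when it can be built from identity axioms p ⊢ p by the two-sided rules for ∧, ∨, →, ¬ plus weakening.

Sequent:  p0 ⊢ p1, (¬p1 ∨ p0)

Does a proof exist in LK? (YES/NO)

Derivation (root first):
[WL] p0 ⊢ p1, (¬p1 ∨ p0)
  [∨R]  ⊢ p1, (¬p1 ∨ p0)
    [¬R]  ⊢ p1, p0, ¬p1
      [WR] p1 ⊢ p1, p0
        [Ax] p1 ⊢ p1

Result: YES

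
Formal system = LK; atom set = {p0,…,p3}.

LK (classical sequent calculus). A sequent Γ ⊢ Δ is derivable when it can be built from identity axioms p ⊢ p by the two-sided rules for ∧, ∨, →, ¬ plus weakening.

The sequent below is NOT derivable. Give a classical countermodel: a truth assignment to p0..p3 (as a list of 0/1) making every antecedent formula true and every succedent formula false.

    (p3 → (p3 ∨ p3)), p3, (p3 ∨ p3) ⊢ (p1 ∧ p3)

Truth-table refutation:
  v=0000: Γ:[(p3 → (p3 ∨ p3))=T, p3=F, (p3 ∨ p3)=F] Δ:[(p1 ∧ p3)=F] refutes=False
  v=0001: Γ:[(p3 → (p3 ∨ p3))=T, p3=T, (p3 ∨ p3)=T] Δ:[(p1 ∧ p3)=F] refutes=True  ← countermodel

Result: [0, 0, 0, 1]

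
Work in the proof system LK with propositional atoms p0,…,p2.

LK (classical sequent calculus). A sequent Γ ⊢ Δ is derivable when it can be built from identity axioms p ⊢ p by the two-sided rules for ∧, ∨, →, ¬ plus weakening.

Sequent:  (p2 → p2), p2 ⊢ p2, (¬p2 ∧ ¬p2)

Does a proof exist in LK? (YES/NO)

Derivation (root first):
[WL] (p2 → p2), p2 ⊢ p2, (¬p2 ∧ ¬p2)
  [∧R] (p2 → p2) ⊢ p2, (¬p2 ∧ ¬p2)
    [¬R] (p2 → p2) ⊢ p2, ¬p2
      [→L] p2, (p2 → p2) ⊢ p2
        [Ax] p2 ⊢ p2
        [Ax] p2 ⊢ p2
    [¬R] (p2 → p2) ⊢ p2, ¬p2
      [→L] p2, (p2 → p2) ⊢ p2
        [Ax] p2 ⊢ p2
        [Ax] p2 ⊢ p2

Result: YES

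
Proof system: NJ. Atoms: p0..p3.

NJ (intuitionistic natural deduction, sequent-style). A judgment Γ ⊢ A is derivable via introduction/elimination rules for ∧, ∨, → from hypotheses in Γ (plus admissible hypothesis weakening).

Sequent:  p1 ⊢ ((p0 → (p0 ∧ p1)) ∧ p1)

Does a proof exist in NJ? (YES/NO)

Derivation (root first):
[∧I] p1 ⊢ ((p0 → (p0 ∧ p1)) ∧ p1)
  [→I] p1 ⊢ (p0 → (p0 ∧ p1))
    [∧I] p1, p0 ⊢ (p0 ∧ p1)
      [Ax] p0 ⊢ p0
      [Ax] p1 ⊢ p1
  [Ax] p1 ⊢ p1

Result: YES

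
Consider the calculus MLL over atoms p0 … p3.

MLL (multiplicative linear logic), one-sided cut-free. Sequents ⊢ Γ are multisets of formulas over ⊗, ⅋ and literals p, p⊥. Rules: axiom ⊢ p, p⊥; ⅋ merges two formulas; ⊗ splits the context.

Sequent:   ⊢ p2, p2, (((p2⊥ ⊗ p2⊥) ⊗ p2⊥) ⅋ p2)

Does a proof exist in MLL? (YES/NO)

Derivation trace:
[⅋]  ⊢ p2, p2, (((p2⊥ ⊗ p2⊥) ⊗ p2⊥) ⅋ p2)
  [⊗]  ⊢ p2, p2, p2, ((p2⊥ ⊗ p2⊥) ⊗ p2⊥)
    [⊗]  ⊢ p2, p2, (p2⊥ ⊗ p2⊥)
      [Ax]  ⊢ p2, p2⊥
      [Ax]  ⊢ p2, p2⊥
    [Ax]  ⊢ p2, p2⊥

Result: YES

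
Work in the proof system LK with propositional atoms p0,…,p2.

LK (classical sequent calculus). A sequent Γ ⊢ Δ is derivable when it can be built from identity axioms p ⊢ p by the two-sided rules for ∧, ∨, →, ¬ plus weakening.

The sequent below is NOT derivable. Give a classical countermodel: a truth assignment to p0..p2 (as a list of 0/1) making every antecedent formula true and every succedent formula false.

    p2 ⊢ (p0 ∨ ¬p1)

Enumerate valuations to refute Γ ⊢ Δ:
  v=000: Γ:[p2=F] Δ:[(p0 ∨ ¬p1)=T] refutes=False
  v=001: Γ:[p2=T] Δ:[(p0 ∨ ¬p1)=T] refutes=False
  v=010: Γ:[p2=F] Δ:[(p0 ∨ ¬p1)=F] refutes=False
  v=011: Γ:[p2=T] Δ:[(p0 ∨ ¬p1)=F] refutes=True  ← countermodel

Result: [0, 1, 1]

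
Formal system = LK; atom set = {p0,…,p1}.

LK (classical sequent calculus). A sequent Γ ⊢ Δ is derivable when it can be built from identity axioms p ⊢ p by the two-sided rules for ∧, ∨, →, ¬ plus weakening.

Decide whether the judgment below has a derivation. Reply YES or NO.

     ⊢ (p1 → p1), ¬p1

Derivation (root first):
[¬R]  ⊢ (p1 → p1), ¬p1
  [WL] p1 ⊢ (p1 → p1)
    [→R]  ⊢ (p1 → p1)
      [Ax] p1 ⊢ p1

Result: YES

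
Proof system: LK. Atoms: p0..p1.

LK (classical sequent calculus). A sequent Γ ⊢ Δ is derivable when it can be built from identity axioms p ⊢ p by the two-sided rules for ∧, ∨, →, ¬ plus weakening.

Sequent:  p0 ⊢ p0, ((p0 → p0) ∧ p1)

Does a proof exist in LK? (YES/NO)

Derivation trace:
[∧R] p0 ⊢ p0, ((p0 → p0) ∧ p1)
  [→R]  ⊢ (p0 → p0)
    [Ax] p0 ⊢ p0
  [WR] p0 ⊢ p0, p1
    [Ax] p0 ⊢ p0

Result: YES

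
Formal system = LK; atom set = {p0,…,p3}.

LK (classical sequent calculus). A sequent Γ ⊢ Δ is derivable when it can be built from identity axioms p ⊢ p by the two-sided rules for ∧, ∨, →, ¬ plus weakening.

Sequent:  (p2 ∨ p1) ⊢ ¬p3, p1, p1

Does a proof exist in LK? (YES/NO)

Truth-table refutation:
  v=0000: Γ:[(p2 ∨ p1)=F] Δ:[¬p3=T, p1=F, p1=F] refutes=False
  v=0001: Γ:[(p2 ∨ p1)=F] Δ:[¬p3=F, p1=F, p1=F] refutes=False
  v=0010: Γ:[(p2 ∨ p1)=T] Δ:[¬p3=T, p1=F, p1=F] refutes=False
  v=0011: Γ:[(p2 ∨ p1)=T] Δ:[¬p3=F, p1=F, p1=F] refutes=True  ← countermodel

Result: NO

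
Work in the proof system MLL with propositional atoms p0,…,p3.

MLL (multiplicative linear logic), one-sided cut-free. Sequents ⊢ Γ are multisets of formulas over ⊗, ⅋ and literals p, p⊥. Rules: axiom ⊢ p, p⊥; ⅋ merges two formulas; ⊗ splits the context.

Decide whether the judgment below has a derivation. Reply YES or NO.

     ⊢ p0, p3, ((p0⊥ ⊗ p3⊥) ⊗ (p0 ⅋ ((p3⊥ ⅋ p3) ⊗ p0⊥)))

Derivation trace:
[⊗]  ⊢ p0, p3, ((p0⊥ ⊗ p3⊥) ⊗ (p0 ⅋ ((p3⊥ ⅋ p3) ⊗ p0⊥)))
  [⊗]  ⊢ p0, p3, (p0⊥ ⊗ p3⊥)
    [Ax]  ⊢ p0, p0⊥
    [Ax]  ⊢ p3, p3⊥
  [⅋]  ⊢ (p0 ⅋ ((p3⊥ ⅋ p3) ⊗ p0⊥))
    [⊗]  ⊢ p0, ((p3⊥ ⅋ p3) ⊗ p0⊥)
      [⅋]  ⊢ (p3⊥ ⅋ p3)
        [Ax]  ⊢ p3, p3⊥
      [Ax]  ⊢ p0, p0⊥

Result: YES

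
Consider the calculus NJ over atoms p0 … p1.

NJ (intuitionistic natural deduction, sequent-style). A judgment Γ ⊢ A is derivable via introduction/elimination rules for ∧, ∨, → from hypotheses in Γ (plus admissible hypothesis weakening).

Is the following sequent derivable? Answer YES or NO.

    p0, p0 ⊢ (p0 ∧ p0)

Proof tree:
[Wk] p0, p0 ⊢ (p0 ∧ p0)
  [∧I] p0 ⊢ (p0 ∧ p0)
    [Ax] p0 ⊢ p0
    [Ax] p0 ⊢ p0

Result: YES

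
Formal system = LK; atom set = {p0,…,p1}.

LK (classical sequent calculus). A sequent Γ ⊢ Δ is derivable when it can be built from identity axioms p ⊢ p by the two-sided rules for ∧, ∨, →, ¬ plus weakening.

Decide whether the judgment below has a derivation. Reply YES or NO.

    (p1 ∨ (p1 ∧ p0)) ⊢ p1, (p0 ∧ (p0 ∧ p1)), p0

Derivation trace:
[∨L] (p1 ∨ (p1 ∧ p0)) ⊢ p1, (p0 ∧ (p0 ∧ p1)), p0
  [Ax] p1 ⊢ p1
  [∧L] (p1 ∧ p0) ⊢ p0, (p0 ∧ (p0 ∧ p1))
    [∧R] p1, p0 ⊢ p0, (p0 ∧ (p0 ∧ p1))
      [WR] p0 ⊢ p0, p0
        [Ax] p0 ⊢ p0
      [∧R] p1, p0 ⊢ (p0 ∧ p1)
        [Ax] p0 ⊢ p0
        [Ax] p1 ⊢ p1

Result: YES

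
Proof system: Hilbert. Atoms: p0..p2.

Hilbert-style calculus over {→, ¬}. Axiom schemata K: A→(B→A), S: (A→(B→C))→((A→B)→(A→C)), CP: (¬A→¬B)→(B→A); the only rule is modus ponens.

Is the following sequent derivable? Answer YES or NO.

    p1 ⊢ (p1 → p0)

Search for a countermodel by truth-table:
  v=000: Γ:[p1=F] Δ:[(p1 → p0)=T] refutes=False
  v=001: Γ:[p1=F] Δ:[(p1 → p0)=T] refutes=False
  v=010: Γ:[p1=T] Δ:[(p1 → p0)=F] refutes=True  ← countermodel

Result: NO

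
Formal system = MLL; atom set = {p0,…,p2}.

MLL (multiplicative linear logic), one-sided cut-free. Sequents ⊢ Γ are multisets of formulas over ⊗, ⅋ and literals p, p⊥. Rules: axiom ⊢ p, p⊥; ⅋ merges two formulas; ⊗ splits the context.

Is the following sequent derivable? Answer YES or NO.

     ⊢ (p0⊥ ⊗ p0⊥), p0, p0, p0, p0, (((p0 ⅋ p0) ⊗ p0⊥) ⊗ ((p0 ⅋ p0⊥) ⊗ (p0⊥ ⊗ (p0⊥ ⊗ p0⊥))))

Derivation trace:
[⊗]  ⊢ (p0⊥ ⊗ p0⊥), p0, p0, p0, p0, (((p0 ⅋ p0) ⊗ p0⊥) ⊗ ((p0 ⅋ p0⊥) ⊗ (p0⊥ ⊗ (p0⊥ ⊗ p0⊥))))
  [⊗]  ⊢ (p0⊥ ⊗ p0⊥), p0, ((p0 ⅋ p0) ⊗ p0⊥)
    [⅋]  ⊢ (p0⊥ ⊗ p0⊥), (p0 ⅋ p0)
      [⊗]  ⊢ p0, p0, (p0⊥ ⊗ p0⊥)
        [Ax]  ⊢ p0, p0⊥
        [Ax]  ⊢ p0, p0⊥
    [Ax]  ⊢ p0, p0⊥
  [⊗]  ⊢ p0, p0, p0, ((p0 ⅋ p0⊥) ⊗ (p0⊥ ⊗ (p0⊥ ⊗ p0⊥)))
    [⅋]  ⊢ (p0 ⅋ p0⊥)
      [Ax]  ⊢ p0, p0⊥
    [⊗]  ⊢ p0, p0, p0, (p0⊥ ⊗ (p0⊥ ⊗ p0⊥))
      [Ax]  ⊢ p0, p0⊥
      [⊗]  ⊢ p0, p0, (p0⊥ ⊗ p0⊥)
        [Ax]  ⊢ p0, p0⊥
        [Ax]  ⊢ p0, p0⊥

Result: YES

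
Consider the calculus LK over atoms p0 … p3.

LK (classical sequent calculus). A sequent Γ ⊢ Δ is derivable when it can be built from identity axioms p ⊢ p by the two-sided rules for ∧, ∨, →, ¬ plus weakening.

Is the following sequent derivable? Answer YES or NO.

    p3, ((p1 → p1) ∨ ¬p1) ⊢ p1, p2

Search for a countermodel by truth-table:
  v=0000: Γ:[p3=F, ((p1 → p1) ∨ ¬p1)=T] Δ:[p1=F, p2=F] refutes=False
  v=0001: Γ:[p3=T, ((p1 → p1) ∨ ¬p1)=T] Δ:[p1=F, p2=F] refutes=True  ← countermodel

Result: NO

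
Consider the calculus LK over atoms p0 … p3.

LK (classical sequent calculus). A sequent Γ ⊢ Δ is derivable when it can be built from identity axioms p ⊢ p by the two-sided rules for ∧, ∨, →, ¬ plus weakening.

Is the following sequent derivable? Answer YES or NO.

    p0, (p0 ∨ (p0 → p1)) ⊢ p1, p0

Derivation (root first):
[∨L] p0, (p0 ∨ (p0 → p1)) ⊢ p1, p0
  [Ax] p0 ⊢ p0
  [→L] p0, (p0 → p1) ⊢ p1
    [Ax] p0 ⊢ p0
    [Ax] p1 ⊢ p1

Result: YES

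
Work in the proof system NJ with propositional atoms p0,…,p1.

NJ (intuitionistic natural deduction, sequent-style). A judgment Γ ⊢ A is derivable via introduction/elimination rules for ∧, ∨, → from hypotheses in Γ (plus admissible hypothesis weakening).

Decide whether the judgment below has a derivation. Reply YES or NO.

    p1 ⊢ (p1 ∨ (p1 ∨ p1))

Derivation trace:
[∨I₂] p1 ⊢ (p1 ∨ (p1 ∨ p1))
  [∨I₂] p1 ⊢ (p1 ∨ p1)
    [Ax] p1 ⊢ p1

Result: YES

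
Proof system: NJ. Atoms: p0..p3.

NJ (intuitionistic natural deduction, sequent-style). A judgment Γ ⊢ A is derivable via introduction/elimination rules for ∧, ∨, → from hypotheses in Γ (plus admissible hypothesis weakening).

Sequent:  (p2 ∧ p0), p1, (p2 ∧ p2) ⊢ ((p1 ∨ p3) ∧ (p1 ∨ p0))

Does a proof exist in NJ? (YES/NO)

Proof tree:
[∧I] (p2 ∧ p0), p1, (p2 ∧ p2) ⊢ ((p1 ∨ p3) ∧ (p1 ∨ p0))
  [∨I₁] p1, (p2 ∧ p0) ⊢ (p1 ∨ p3)
    [Wk] p1, (p2 ∧ p0) ⊢ p1
      [Ax] p1 ⊢ p1
  [∨I₁] p1, (p2 ∧ p2) ⊢ (p1 ∨ p0)
    [Wk] p1, (p2 ∧ p2) ⊢ p1
      [Ax] p1 ⊢ p1

Result: YES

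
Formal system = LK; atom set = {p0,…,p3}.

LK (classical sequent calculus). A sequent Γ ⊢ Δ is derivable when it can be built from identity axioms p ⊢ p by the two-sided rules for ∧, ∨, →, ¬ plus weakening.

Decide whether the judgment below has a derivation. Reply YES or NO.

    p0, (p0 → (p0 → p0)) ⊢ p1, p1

Search for a countermodel by truth-table:
  v=0000: Γ:[p0=F, (p0 → (p0 → p0))=T] Δ:[p1=F, p1=F] refutes=False
  v=0001: Γ:[p0=F, (p0 → (p0 → p0))=T] Δ:[p1=F, p1=F] refutes=False
  v=0010: Γ:[p0=F, (p0 → (p0 → p0))=T] Δ:[p1=F, p1=F] refutes=False
  v=0011: Γ:[p0=F, (p0 → (p0 → p0))=T] Δ:[p1=F, p1=F] refutes=False
  v=0100: Γ:[p0=F, (p0 → (p0 → p0))=T] Δ:[p1=T, p1=T] refutes=False
  v=0101: Γ:[p0=F, (p0 → (p0 → p0))=T] Δ:[p1=T, p1=T] refutes=False
  v=0110: Γ:[p0=F, (p0 → (p0 → p0))=T] Δ:[p1=T, p1=T] refutes=False
  v=0111: Γ:[p0=F, (p0 → (p0 → p0))=T] Δ:[p1=T, p1=T] refutes=False
  v=1000: Γ:[p0=T, (p0 → (p0 → p0))=T] Δ:[p1=F, p1=F] refutes=True  ← countermodel

Result: NO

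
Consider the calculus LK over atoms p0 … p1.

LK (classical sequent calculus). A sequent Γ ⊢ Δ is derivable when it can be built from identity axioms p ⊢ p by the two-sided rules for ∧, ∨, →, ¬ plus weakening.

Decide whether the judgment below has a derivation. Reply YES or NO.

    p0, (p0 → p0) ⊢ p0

Derivation (root first):
[→L] p0, (p0 → p0) ⊢ p0
  [WR] p0 ⊢ p0, p0
    [Ax] p0 ⊢ p0
  [WR] p0 ⊢ p0, p0
    [Ax] p0 ⊢ p0

Result: YES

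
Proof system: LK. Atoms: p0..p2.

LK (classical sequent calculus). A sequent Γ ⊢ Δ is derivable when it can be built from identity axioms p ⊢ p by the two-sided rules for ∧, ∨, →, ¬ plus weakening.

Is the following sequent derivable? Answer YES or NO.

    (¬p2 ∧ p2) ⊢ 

Proof tree:
[∧L] (¬p2 ∧ p2) ⊢ 
  [¬L] p2, ¬p2 ⊢ 
    [Ax] p2 ⊢ p2

Result: YES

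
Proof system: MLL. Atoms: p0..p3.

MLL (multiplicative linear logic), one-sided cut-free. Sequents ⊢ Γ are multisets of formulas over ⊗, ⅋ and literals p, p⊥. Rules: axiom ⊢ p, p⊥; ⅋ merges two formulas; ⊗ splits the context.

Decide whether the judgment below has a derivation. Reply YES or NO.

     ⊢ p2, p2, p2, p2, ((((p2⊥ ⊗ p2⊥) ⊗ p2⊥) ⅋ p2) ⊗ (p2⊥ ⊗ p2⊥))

Derivation trace:
[⊗]  ⊢ p2, p2, p2, p2, ((((p2⊥ ⊗ p2⊥) ⊗ p2⊥) ⅋ p2) ⊗ (p2⊥ ⊗ p2⊥))
  [⅋]  ⊢ p2, p2, (((p2⊥ ⊗ p2⊥) ⊗ p2⊥) ⅋ p2)
    [⊗]  ⊢ p2, p2, p2, ((p2⊥ ⊗ p2⊥) ⊗ p2⊥)
      [⊗]  ⊢ p2, p2, (p2⊥ ⊗ p2⊥)
        [Ax]  ⊢ p2, p2⊥
        [Ax]  ⊢ p2, p2⊥
      [Ax]  ⊢ p2, p2⊥
  [⊗]  ⊢ p2, p2, (p2⊥ ⊗ p2⊥)
    [Ax]  ⊢ p2, p2⊥
    [Ax]  ⊢ p2, p2⊥

Result: YES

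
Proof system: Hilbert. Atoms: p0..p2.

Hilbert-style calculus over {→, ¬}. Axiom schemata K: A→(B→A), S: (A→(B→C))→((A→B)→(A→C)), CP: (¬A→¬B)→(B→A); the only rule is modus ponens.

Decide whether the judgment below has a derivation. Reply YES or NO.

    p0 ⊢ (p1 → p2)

Search for a countermodel by truth-table:
  v=000: Γ:[p0=F] Δ:[(p1 → p2)=T] refutes=False
  v=001: Γ:[p0=F] Δ:[(p1 → p2)=T] refutes=False
  v=010: Γ:[p0=F] Δ:[(p1 → p2)=F] refutes=False
  v=011: Γ:[p0=F] Δ:[(p1 → p2)=T] refutes=False
  v=100: Γ:[p0=T] Δ:[(p1 → p2)=T] refutes=False
  v=101: Γ:[p0=T] Δ:[(p1 → p2)=T] refutes=False
  v=110: Γ:[p0=T] Δ:[(p1 → p2)=F] refutes=True  ← countermodel

Result: NO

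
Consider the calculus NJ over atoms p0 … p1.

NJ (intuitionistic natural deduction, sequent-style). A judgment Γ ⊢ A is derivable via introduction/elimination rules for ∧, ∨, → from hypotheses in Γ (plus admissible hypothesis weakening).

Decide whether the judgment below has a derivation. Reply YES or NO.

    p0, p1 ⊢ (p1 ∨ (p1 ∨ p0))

Derivation (root first):
[∨I₂] p0, p1 ⊢ (p1 ∨ (p1 ∨ p0))
  [Wk] p0, p1 ⊢ (p1 ∨ p0)
    [∨I₂] p0 ⊢ (p1 ∨ p0)
      [Ax] p0 ⊢ p0

Result: YES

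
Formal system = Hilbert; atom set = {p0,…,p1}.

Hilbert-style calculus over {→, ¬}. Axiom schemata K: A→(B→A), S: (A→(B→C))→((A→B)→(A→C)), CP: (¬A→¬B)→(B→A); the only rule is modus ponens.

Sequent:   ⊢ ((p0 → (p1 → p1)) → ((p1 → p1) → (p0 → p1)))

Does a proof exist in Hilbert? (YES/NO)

Truth-table refutation:
  v=00: Γ:[] Δ:[((p0 → (p1 → p1)) → ((p1 → p1) → (p0 → p1)))=T] refutes=False
  v=01: Γ:[] Δ:[((p0 → (p1 → p1)) → ((p1 → p1) → (p0 → p1)))=T] refutes=False
  v=10: Γ:[] Δ:[((p0 → (p1 → p1)) → ((p1 → p1) → (p0 → p1)))=F] refutes=True  ← countermodel

Result: NO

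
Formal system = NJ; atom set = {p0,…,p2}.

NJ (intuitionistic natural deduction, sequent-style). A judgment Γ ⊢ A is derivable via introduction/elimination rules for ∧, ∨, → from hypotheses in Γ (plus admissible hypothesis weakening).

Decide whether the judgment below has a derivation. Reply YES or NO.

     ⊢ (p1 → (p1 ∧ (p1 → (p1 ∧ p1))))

Proof tree:
[→I]  ⊢ (p1 → (p1 ∧ (p1 → (p1 ∧ p1))))
  [∧I] p1 ⊢ (p1 ∧ (p1 → (p1 ∧ p1)))
    [Wk] p1, p1 ⊢ p1
      [Ax] p1 ⊢ p1
    [→I]  ⊢ (p1 → (p1 ∧ p1))
      [∧I] p1 ⊢ (p1 ∧ p1)
        [Ax] p1 ⊢ p1
        [Ax] p1 ⊢ p1

Result: YES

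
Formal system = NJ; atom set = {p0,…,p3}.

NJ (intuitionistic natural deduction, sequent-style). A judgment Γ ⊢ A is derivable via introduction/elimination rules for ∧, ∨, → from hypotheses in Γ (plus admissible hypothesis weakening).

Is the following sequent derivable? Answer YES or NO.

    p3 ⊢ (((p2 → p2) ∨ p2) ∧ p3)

Derivation trace:
[∧I] p3 ⊢ (((p2 → p2) ∨ p2) ∧ p3)
  [∨I₁]  ⊢ ((p2 → p2) ∨ p2)
    [→I]  ⊢ (p2 → p2)
      [Ax] p2 ⊢ p2
  [Ax] p3 ⊢ p3

Result: YES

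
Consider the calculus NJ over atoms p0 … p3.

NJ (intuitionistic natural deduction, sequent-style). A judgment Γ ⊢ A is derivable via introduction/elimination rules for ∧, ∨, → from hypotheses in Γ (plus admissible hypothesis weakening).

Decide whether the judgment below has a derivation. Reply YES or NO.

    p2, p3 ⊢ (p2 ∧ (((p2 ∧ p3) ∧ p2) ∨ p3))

Derivation (root first):
[∧I] p2, p3 ⊢ (p2 ∧ (((p2 ∧ p3) ∧ p2) ∨ p3))
  [Ax] p2 ⊢ p2
  [∨I₁] p2, p3 ⊢ (((p2 ∧ p3) ∧ p2) ∨ p3)
    [∧I] p2, p3 ⊢ ((p2 ∧ p3) ∧ p2)
      [∧I] p2, p3 ⊢ (p2 ∧ p3)
        [Ax] p2 ⊢ p2
        [Ax] p3 ⊢ p3
      [Ax] p2 ⊢ p2

Result: YES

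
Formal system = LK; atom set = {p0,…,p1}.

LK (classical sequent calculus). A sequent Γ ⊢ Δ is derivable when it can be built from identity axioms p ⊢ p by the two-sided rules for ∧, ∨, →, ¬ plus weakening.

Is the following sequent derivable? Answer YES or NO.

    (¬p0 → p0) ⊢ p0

Derivation trace:
[→L] (¬p0 → p0) ⊢ p0
  [¬R]  ⊢ p0, ¬p0
    [Ax] p0 ⊢ p0
  [Ax] p0 ⊢ p0

Result: YES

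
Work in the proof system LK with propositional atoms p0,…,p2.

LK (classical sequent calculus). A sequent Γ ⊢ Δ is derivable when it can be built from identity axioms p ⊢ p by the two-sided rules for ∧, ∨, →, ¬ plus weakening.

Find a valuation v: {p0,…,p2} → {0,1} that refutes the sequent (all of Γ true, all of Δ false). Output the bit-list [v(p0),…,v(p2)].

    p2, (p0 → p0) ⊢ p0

Search for a countermodel by truth-table:
  v=000: Γ:[p2=F, (p0 → p0)=T] Δ:[p0=F] refutes=False
  v=001: Γ:[p2=T, (p0 → p0)=T] Δ:[p0=F] refutes=True  ← countermodel

Result: [0, 0, 1]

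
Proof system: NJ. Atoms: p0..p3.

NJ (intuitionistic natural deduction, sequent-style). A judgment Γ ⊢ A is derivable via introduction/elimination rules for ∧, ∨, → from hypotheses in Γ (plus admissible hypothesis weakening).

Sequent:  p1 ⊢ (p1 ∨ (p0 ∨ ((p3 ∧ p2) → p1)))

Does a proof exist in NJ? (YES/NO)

Derivation trace:
[∨I₂] p1 ⊢ (p1 ∨ (p0 ∨ ((p3 ∧ p2) → p1)))
  [∨I₂] p1 ⊢ (p0 ∨ ((p3 ∧ p2) → p1))
    [→I] p1 ⊢ ((p3 ∧ p2) → p1)
      [Wk] p1, (p3 ∧ p2) ⊢ p1
        [Ax] p1 ⊢ p1

Result: YES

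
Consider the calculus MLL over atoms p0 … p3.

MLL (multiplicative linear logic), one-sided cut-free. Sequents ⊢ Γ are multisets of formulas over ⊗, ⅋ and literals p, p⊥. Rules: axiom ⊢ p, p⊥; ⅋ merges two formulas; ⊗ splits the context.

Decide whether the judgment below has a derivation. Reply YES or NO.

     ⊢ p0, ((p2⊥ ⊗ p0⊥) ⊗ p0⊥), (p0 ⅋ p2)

Derivation (root first):
[⅋]  ⊢ p0, ((p2⊥ ⊗ p0⊥) ⊗ p0⊥), (p0 ⅋ p2)
  [⊗]  ⊢ p2, p0, p0, ((p2⊥ ⊗ p0⊥) ⊗ p0⊥)
    [⊗]  ⊢ p2, p0, (p2⊥ ⊗ p0⊥)
      [Ax]  ⊢ p2, p2⊥
      [Ax]  ⊢ p0, p0⊥
    [Ax]  ⊢ p0, p0⊥

Result: YES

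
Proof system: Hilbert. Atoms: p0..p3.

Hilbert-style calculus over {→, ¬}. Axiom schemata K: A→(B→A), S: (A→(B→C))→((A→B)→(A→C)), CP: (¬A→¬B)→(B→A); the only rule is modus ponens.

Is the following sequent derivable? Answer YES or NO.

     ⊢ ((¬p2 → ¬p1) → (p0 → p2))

Enumerate valuations to refute Γ ⊢ Δ:
  v=0000: Γ:[] Δ:[((¬p2 → ¬p1) → (p0 → p2))=T] refutes=False
  v=0001: Γ:[] Δ:[((¬p2 → ¬p1) → (p0 → p2))=T] refutes=False
  v=0010: Γ:[] Δ:[((¬p2 → ¬p1) → (p0 → p2))=T] refutes=False
  v=0011: Γ:[] Δ:[((¬p2 → ¬p1) → (p0 → p2))=T] refutes=False
  v=0100: Γ:[] Δ:[((¬p2 → ¬p1) → (p0 → p2))=T] refutes=False
  v=0101: Γ:[] Δ:[((¬p2 → ¬p1) → (p0 → p2))=T] refutes=False
  v=0110: Γ:[] Δ:[((¬p2 → ¬p1) → (p0 → p2))=T] refutes=False
  v=0111: Γ:[] Δ:[((¬p2 → ¬p1) → (p0 → p2))=T] refutes=False
  v=1000: Γ:[] Δ:[((¬p2 → ¬p1) → (p0 → p2))=F] refutes=True  ← countermodel

Result: NO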